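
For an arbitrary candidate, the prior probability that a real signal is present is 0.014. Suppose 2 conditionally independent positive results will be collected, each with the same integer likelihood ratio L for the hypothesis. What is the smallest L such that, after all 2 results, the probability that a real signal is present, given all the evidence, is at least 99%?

Prior odds = 0.014/0.986 = 7/493.
Target odds = 0.99/0.01 = 99.
Need L² ≥ 99 ÷ (7/493) = 48807/7.
83² = 6889 < 48807/7 ≤ 7056 = 84², so L = 84.

84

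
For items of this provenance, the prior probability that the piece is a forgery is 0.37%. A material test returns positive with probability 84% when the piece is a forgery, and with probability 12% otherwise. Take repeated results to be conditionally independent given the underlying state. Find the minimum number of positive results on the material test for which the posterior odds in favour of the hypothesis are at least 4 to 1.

Prior odds = 0.0037/0.9963 = 37/9963.
Likelihood ratio of a positive result = 0.84/0.12 = 7.
Target odds = 4.
Require 7ⁿ ≥ 4 ÷ (37/9963) = 39852/37.
7³ = 343 falls short of 39852/37 but 7⁴ = 2401 reaches it, so n = 4.

4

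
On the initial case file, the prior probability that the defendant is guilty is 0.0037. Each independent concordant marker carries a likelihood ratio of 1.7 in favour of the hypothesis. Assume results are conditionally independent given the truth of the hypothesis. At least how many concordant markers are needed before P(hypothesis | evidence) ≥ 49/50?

Prior odds = 0.0037/0.9963 = 37/9963.
Likelihood ratio per concordant marker = 1.7.
Target odds: 0.98 ÷ 0.02 = 49.
Need (37/9963) × 1.7ⁿ ≥ 49, i.e. 1.7ⁿ ≥ 488187/37.
1.7¹⁷ ≈8272.4 falls short of 488187/37 but 1.7¹⁸ ≈14063.1 reaches it, so n = 18.

18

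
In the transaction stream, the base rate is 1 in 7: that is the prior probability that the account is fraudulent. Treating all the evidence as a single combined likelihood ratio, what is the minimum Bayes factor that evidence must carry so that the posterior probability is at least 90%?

Prior odds = (1/7)/(6/7) = 1/6.
Target odds = 0.9/0.1 = 9.
Required Bayes factor = 9 ÷ (1/6) = 54.

54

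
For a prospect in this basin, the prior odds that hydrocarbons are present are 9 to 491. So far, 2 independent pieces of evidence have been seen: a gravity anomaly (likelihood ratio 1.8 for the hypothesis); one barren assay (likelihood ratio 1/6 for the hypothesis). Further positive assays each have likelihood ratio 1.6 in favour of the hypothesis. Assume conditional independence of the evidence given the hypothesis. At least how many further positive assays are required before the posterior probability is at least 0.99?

21

Prior odds = 9/491.
Combined Bayes factor of the evidence already in hand = 1.8 × (1/6) = 0.3.
Odds after that evidence = (9/491) × 0.3 = 27/4910.
Target odds = 0.99/0.01 = 99.
Need 1.6ⁿ ≥ 99 ÷ (27/4910) = 54010/3.
1.6²⁰ ≈12089.3 falls short of 54010/3 but 1.6²¹ ≈19342.8 reaches it, so n = 21.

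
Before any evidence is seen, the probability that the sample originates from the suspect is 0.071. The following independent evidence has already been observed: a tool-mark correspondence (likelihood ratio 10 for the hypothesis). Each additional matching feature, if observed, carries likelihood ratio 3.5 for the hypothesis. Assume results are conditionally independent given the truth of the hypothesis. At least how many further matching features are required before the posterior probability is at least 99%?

4

Prior odds = 0.071/0.929 = 71/929.
Bayes factor of the evidence already in hand = 10.
Odds after that evidence = (71/929) × 10 = 710/929.
Target odds = 0.99/0.01 = 99.
Need 3.5ⁿ ≥ 99 ÷ (710/929) = 91971/710.
3.5³ = 42.875 falls short of 91971/710 but 3.5⁴ = 150.0625 reaches it, so n = 4.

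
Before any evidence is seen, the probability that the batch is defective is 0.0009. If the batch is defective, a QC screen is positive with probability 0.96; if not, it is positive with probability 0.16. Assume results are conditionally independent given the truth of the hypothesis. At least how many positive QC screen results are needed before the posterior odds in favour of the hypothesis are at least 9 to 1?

6

Prior odds = 0.0009/0.9991 = 9/9991.
Likelihood ratio of a positive = 0.96/0.16 = 6.
Target odds = 9.
Require 6ⁿ ≥ 9 ÷ (9/9991) = 9991.
6⁵ = 7776 falls short of 9991 but 6⁶ = 46656 reaches it, so n = 6.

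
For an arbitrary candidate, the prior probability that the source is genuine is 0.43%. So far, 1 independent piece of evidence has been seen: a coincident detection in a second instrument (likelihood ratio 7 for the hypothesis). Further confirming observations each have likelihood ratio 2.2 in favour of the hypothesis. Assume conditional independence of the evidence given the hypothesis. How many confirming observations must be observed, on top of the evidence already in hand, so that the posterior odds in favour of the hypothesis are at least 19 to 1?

Prior odds = 0.0043/0.9957 = 43/9957.
Bayes factor of the evidence already in hand = 7.
Odds after that evidence = (43/9957) × 7 = 301/9957.
Target odds = 19.
Need 2.2ⁿ ≥ 19 ÷ (301/9957) = 189183/301.
2.2⁸ = 214358881/390625 falls short of 189183/301 but 2.2⁹ ≈1207.27 reaches it, so n = 9.

9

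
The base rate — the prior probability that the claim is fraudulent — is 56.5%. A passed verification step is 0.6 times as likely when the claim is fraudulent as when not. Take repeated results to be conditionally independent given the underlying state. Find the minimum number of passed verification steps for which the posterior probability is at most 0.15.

Prior odds: 0.565 ÷ 0.435 = 113/87.
Likelihood ratio per passed verification step = 0.6.
Target odds: 0.15 ÷ 0.85 = 3/17.
Require 0.6ⁿ ≤ 3/17 ÷ (113/87) = 261/1921.
0.6³ = 0.216 is still above 261/1921 but 0.6⁴ = 0.1296 is at or below it, so n = 4.

4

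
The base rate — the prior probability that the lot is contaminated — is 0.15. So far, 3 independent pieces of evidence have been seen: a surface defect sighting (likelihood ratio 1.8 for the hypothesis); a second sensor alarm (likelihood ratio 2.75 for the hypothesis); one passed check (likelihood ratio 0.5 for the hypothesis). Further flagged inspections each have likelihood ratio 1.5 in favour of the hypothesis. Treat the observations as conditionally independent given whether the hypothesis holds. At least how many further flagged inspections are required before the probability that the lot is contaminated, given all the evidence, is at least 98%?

12

Prior odds = 0.15/0.85 = 3/17.
Combined Bayes factor of the evidence already in hand = 1.8 × 2.75 × 0.5 = 2.475.
Odds after that evidence = (3/17) × 2.475 = 297/680.
Target odds = 0.98/0.02 = 49.
Need 1.5ⁿ ≥ 49 ÷ (297/680) = 33320/297.
1.5¹¹ = 177147/2048 falls short of 33320/297 but 1.5¹² = 531441/4096 reaches it, so n = 12.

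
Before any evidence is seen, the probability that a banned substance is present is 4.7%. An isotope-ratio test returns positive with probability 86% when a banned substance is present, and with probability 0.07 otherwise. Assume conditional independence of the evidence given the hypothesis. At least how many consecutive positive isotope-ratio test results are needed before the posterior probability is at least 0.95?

Prior odds = 0.047/0.953 = 47/953.
Likelihood ratio of a positive result = 0.86/0.07 = 86/7.
Target posterior odds = 0.95/0.05 = 19.
Require (86/7)ⁿ ≥ 19 ÷ (47/953) = 18107/47.
(86/7)² = 7396/49 falls short of 18107/47 but (86/7)³ = 636056/343 reaches it, so n = 3.

3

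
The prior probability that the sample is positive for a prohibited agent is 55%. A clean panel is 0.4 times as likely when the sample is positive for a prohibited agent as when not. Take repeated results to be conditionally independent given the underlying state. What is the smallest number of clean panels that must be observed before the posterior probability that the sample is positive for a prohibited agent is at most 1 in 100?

Prior odds = 0.55/0.45 = 11/9.
Likelihood ratio per clean panel = 0.4.
Target odds: 0.01 ÷ 0.99 = 1/99.
Require 0.4ⁿ ≤ 1/99 ÷ (11/9) = 1/121.
0.4⁵ = 0.01024 is still above 1/121 but 0.4⁶ = 64/15625 is at or below it, so n = 6.

6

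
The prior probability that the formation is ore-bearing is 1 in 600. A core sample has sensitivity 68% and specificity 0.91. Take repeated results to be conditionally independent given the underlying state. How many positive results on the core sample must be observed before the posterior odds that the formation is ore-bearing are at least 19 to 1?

5

Prior odds: (1/600) ÷ (599/600) = 1/599.
False-positive rate = 1 − 0.91 = 0.09; likelihood ratio of a positive = 0.68/0.09 = 68/9.
Target odds = 19.
Require (68/9)ⁿ ≥ 19 ÷ (1/599) = 11381.
(68/9)⁴ = 21381376/6561 falls short of 11381 but (68/9)⁵ ≈24622.5 reaches it, so n = 5.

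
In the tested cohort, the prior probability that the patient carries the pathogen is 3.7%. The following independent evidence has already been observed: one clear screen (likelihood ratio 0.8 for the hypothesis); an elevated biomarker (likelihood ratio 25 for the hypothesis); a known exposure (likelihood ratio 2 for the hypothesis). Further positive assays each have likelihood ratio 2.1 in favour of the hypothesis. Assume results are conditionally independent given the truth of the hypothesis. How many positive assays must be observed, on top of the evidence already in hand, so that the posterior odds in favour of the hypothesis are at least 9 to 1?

3

Prior odds = 0.037/0.963 = 37/963.
Combined Bayes factor of the evidence already in hand = 0.8 × 25 × 2 = 40.
Odds after that evidence = (37/963) × 40 = 1480/963.
Target odds = 9.
Need 2.1ⁿ ≥ 9 ÷ (1480/963) = 8667/1480.
2.1² = 4.41 falls short of 8667/1480 but 2.1³ = 9.261 reaches it, so n = 3.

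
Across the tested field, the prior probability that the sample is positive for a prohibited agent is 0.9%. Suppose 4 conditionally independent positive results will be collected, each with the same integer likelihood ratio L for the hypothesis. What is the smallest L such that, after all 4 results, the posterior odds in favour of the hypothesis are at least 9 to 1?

6

Prior odds = 0.009/0.991 = 9/991.
Target odds = 9.
Need L⁴ ≥ 9 ÷ (9/991) = 991.
5⁴ = 625 < 991 ≤ 1296 = 6⁴, so L = 6.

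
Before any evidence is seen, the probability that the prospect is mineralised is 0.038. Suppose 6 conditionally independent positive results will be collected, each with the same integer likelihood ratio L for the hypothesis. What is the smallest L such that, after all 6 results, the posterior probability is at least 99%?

Prior odds = 0.038/0.962 = 19/481.
Target odds = 0.99/0.01 = 99.
Need L⁶ ≥ 99 ÷ (19/481) = 47619/19.
3⁶ = 729 < 47619/19 ≤ 4096 = 4⁶, so L = 4.

4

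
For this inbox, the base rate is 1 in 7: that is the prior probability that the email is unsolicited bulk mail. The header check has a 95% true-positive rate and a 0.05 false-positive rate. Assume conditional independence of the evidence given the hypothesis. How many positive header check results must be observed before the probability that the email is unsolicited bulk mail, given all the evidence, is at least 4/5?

Prior odds: (1/7) ÷ (6/7) = 1/6.
Likelihood ratio of a positive result = 0.95/0.05 = 19.
Target posterior odds = 0.8/0.2 = 4.
Require 19ⁿ ≥ 4 ÷ (1/6) = 24.
19¹ = 19 falls short of 24 but 19² = 361 reaches it, so n = 2.

2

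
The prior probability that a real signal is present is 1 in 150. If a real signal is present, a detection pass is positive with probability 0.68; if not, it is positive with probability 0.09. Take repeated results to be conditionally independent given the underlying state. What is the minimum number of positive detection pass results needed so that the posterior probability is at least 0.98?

Prior odds = (1/150)/(149/150) = 1/149.
Likelihood ratio of a positive = 0.68/0.09 = 68/9.
Target odds: 0.98 ÷ 0.02 = 49.
Require (68/9)ⁿ ≥ 49 ÷ (1/149) = 7301.
(68/9)⁴ = 21381376/6561 falls short of 7301 but (68/9)⁵ ≈24622.5 reaches it, so n = 5.

5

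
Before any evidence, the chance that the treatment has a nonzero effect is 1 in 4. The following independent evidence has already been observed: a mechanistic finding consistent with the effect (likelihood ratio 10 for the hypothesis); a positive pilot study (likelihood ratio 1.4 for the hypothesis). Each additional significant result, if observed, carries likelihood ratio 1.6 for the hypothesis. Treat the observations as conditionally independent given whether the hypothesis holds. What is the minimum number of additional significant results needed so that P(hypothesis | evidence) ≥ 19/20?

Prior odds = 0.25/0.75 = 1/3.
Combined Bayes factor of the evidence already in hand = 10 × 1.4 = 14.
Odds after that evidence = (1/3) × 14 = 14/3.
Target odds = 0.95/0.05 = 19.
Need 1.6ⁿ ≥ 19 ÷ (14/3) = 57/14.
1.6² = 2.56 falls short of 57/14 but 1.6³ = 4.096 reaches it, so n = 3.

3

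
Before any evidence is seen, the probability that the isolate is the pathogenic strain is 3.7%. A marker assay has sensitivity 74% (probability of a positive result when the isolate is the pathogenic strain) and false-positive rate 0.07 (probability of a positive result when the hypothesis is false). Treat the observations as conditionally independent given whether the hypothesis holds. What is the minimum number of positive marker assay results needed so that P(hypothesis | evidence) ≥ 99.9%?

5

Prior odds: 0.037 ÷ 0.963 = 37/963.
Likelihood ratio of a positive result = 0.74/0.07 = 74/7.
Target posterior odds = 0.999/0.001 = 999.
Need (37/963) × (74/7)ⁿ ≥ 999, i.e. (74/7)ⁿ ≥ 26001.
(74/7)⁴ = 29986576/2401 falls short of 26001 but (74/7)⁵ ≈132029 reaches it, so n = 5.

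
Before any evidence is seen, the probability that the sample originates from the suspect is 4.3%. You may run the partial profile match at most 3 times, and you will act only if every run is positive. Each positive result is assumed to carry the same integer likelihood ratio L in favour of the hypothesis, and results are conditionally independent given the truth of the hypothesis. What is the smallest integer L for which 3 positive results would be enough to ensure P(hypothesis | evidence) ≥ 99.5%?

Prior odds = 0.043/0.957 = 43/957.
Target odds = 0.995/0.005 = 199.
Need L³ ≥ 199 ÷ (43/957) = 190443/43.
16³ = 4096 < 190443/43 ≤ 4913 = 17³, so L = 17.

17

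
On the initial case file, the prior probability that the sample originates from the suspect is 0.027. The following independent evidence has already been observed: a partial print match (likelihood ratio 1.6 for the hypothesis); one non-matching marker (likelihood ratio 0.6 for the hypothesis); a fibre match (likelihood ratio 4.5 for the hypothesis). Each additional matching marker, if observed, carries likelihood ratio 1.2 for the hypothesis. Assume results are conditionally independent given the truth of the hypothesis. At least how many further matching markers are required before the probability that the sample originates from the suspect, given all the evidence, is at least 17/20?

22

Prior odds = 0.027/0.973 = 27/973.
Combined Bayes factor of the evidence already in hand = 1.6 × 0.6 × 4.5 = 4.32.
Odds after that evidence = (27/973) × 4.32 = 2916/24325.
Target odds = 0.85/0.15 = 17/3.
Need 1.2ⁿ ≥ 17/3 ÷ (2916/24325) = 413525/8748.
1.2²¹ ≈46.0051 falls short of 413525/8748 but 1.2²² ≈55.2061 reaches it, so n = 22.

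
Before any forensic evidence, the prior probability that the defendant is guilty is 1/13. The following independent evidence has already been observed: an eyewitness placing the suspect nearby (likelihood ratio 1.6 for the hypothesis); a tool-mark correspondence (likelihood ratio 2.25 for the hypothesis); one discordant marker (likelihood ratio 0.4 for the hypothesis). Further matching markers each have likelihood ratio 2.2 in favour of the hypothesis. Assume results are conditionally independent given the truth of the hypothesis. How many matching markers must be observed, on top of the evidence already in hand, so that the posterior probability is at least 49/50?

8

Prior odds = (1/13)/(12/13) = 1/12.
Combined Bayes factor of the evidence already in hand = 1.6 × 2.25 × 0.4 = 1.44.
Odds after that evidence = (1/12) × 1.44 = 0.12.
Target odds = 0.98/0.02 = 49.
Need 2.2ⁿ ≥ 49 ÷ 0.12 = 1225/3.
2.2⁷ = 19487171/78125 falls short of 1225/3 but 2.2⁸ = 214358881/390625 reaches it, so n = 8.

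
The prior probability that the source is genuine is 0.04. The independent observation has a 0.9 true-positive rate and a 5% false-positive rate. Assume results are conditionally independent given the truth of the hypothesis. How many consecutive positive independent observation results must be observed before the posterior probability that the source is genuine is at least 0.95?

Prior odds: 0.04 ÷ 0.96 = 1/24.
Likelihood ratio of a positive result = 0.9/0.05 = 18.
Target posterior odds = 0.95/0.05 = 19.
Need (1/24) × 18ⁿ ≥ 19, i.e. 18ⁿ ≥ 456.
18² = 324 falls short of 456 but 18³ = 5832 reaches it, so n = 3.

3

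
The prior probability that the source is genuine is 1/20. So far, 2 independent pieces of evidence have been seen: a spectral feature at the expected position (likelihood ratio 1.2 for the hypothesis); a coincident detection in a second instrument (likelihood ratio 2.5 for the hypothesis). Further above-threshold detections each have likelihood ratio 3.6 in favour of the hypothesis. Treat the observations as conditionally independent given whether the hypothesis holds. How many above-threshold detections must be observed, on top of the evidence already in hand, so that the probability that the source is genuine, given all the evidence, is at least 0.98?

Prior odds = 0.05/0.95 = 1/19.
Combined Bayes factor of the evidence already in hand = 1.2 × 2.5 = 3.
Odds after that evidence = (1/19) × 3 = 3/19.
Target odds = 0.98/0.02 = 49.
Need 3.6ⁿ ≥ 49 ÷ (3/19) = 931/3.
3.6⁴ = 167.9616 falls short of 931/3 but 3.6⁵ = 604.66176 reaches it, so n = 5.

5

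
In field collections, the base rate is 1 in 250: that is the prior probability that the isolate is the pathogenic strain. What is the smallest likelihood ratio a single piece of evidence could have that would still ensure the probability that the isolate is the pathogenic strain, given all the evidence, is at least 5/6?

1245

Prior odds = 0.004/0.996 = 1/249.
Target odds = (5/6)/(1/6) = 5.
Required Bayes factor = 5 ÷ (1/249) = 1245.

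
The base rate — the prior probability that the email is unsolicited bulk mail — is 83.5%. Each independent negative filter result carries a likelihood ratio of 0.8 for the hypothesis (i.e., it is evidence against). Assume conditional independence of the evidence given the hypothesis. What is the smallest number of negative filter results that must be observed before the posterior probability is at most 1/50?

Prior odds: 0.835 ÷ 0.165 = 167/33.
Likelihood ratio per negative filter result = 0.8.
Target posterior odds = 0.02/0.98 = 1/49.
Need (167/33) × 0.8ⁿ ≤ 1/49, i.e. 0.8ⁿ ≤ 33/8183.
0.8²⁴ ≈0.00472237 is still above 33/8183 but 0.8²⁵ ≈0.00377789 is at or below it, so n = 25.

25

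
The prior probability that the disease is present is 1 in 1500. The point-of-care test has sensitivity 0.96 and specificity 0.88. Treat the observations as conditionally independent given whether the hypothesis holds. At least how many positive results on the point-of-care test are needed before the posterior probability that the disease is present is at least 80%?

Prior odds: (1/1500) ÷ (1499/1500) = 1/1499.
False-positive rate = 1 − 0.88 = 0.12; likelihood ratio of a positive = 0.96/0.12 = 8.
Target posterior odds = 0.8/0.2 = 4.
Need (1/1499) × 8ⁿ ≥ 4, i.e. 8ⁿ ≥ 5996.
8⁴ = 4096 falls short of 5996 but 8⁵ = 32768 reaches it, so n = 5.

5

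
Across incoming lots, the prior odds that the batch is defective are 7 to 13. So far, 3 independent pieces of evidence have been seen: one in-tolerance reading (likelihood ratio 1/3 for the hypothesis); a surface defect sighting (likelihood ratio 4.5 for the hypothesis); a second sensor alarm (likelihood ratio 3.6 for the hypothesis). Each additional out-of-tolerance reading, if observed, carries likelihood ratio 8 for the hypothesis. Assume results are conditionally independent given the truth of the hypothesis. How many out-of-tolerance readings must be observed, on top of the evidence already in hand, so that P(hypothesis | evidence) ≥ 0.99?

Prior odds = 7/13.
Combined Bayes factor of the evidence already in hand = (1/3) × 4.5 × 3.6 = 5.4.
Odds after that evidence = (7/13) × 5.4 = 189/65.
Target odds = 0.99/0.01 = 99.
Need 8ⁿ ≥ 99 ÷ (189/65) = 715/21.
8¹ = 8 falls short of 715/21 but 8² = 64 reaches it, so n = 2.

2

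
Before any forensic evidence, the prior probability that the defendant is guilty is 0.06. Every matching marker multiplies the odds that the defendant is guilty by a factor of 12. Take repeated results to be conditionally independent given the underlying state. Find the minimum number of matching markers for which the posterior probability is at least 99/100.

3

Prior odds: 0.06 ÷ 0.94 = 3/47.
Likelihood ratio per matching marker = 12.
Target posterior odds = 0.99/0.01 = 99.
Require 12ⁿ ≥ 99 ÷ (3/47) = 1551.
12² = 144 falls short of 1551 but 12³ = 1728 reaches it, so n = 3.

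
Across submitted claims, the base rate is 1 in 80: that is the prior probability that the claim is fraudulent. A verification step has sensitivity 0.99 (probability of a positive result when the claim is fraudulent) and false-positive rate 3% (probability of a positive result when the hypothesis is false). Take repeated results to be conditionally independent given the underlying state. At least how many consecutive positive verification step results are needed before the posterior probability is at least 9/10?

Prior odds = 0.0125/0.9875 = 1/79.
Likelihood ratio of a positive result = 0.99/0.03 = 33.
Target odds: 0.9 ÷ 0.1 = 9.
Require 33ⁿ ≥ 9 ÷ (1/79) = 711.
33¹ = 33 falls short of 711 but 33² = 1089 reaches it, so n = 2.

2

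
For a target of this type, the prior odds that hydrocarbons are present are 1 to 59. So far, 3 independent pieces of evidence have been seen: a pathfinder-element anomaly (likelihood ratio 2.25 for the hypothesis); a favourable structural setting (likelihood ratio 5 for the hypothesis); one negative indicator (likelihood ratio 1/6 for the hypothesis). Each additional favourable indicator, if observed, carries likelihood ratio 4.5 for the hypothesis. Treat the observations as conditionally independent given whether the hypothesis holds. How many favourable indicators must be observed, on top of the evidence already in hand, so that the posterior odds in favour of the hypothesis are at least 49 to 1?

5

Prior odds = 1/59.
Combined Bayes factor of the evidence already in hand = 2.25 × 5 × (1/6) = 1.875.
Odds after that evidence = (1/59) × 1.875 = 15/472.
Target odds = 49.
Need 4.5ⁿ ≥ 49 ÷ (15/472) = 23128/15.
4.5⁴ = 410.0625 falls short of 23128/15 but 4.5⁵ = 1845.28125 reaches it, so n = 5.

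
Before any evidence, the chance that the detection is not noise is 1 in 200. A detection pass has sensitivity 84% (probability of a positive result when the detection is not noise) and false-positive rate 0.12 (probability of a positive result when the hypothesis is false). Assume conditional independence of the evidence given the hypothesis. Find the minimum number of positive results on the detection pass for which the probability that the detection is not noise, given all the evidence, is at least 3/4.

4

Prior odds: 0.005 ÷ 0.995 = 1/199.
Likelihood ratio of a positive result = 0.84/0.12 = 7.
Target posterior odds = 0.75/0.25 = 3.
Need (1/199) × 7ⁿ ≥ 3, i.e. 7ⁿ ≥ 597.
7³ = 343 falls short of 597 but 7⁴ = 2401 reaches it, so n = 4.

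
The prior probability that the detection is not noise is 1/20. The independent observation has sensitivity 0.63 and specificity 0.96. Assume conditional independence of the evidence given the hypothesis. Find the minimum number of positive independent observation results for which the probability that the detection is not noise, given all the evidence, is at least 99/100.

3

Prior odds: 0.05 ÷ 0.95 = 1/19.
False-positive rate = 1 − 0.96 = 0.04; likelihood ratio of a positive = 0.63/0.04 = 15.75.
Target posterior odds = 0.99/0.01 = 99.
Need (1/19) × 15.75ⁿ ≥ 99, i.e. 15.75ⁿ ≥ 1881.
15.75² = 248.0625 falls short of 1881 but 15.75³ = 3906.984375 reaches it, so n = 3.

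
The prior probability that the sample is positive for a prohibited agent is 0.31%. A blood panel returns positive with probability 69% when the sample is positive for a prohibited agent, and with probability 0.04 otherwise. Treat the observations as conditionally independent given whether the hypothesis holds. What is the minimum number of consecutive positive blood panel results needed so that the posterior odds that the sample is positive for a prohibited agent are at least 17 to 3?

Prior odds: 0.0031 ÷ 0.9969 = 31/9969.
Likelihood ratio of a positive result = 0.69/0.04 = 17.25.
Target odds = 17/3.
Need (31/9969) × 17.25ⁿ ≥ 17/3, i.e. 17.25ⁿ ≥ 56491/31.
17.25² = 297.5625 falls short of 56491/31 but 17.25³ = 5132.953125 reaches it, so n = 3.

3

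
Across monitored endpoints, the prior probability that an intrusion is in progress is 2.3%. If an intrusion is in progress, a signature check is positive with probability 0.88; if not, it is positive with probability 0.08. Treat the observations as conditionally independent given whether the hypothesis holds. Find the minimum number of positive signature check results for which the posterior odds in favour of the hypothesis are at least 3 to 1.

3

Prior odds: 0.023 ÷ 0.977 = 23/977.
Likelihood ratio of a positive = 0.88/0.08 = 11.
Target odds = 3.
Need (23/977) × 11ⁿ ≥ 3, i.e. 11ⁿ ≥ 2931/23.
11² = 121 falls short of 2931/23 but 11³ = 1331 reaches it, so n = 3.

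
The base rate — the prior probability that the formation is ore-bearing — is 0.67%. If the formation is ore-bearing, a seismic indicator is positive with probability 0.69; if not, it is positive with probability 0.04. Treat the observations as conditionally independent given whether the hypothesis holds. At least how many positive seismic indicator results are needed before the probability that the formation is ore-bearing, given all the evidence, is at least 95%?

Prior odds = 0.0067/0.9933 = 67/9933.
Likelihood ratio of a positive = 0.69/0.04 = 17.25.
Target posterior odds = 0.95/0.05 = 19.
Need (67/9933) × 17.25ⁿ ≥ 19, i.e. 17.25ⁿ ≥ 188727/67.
17.25² = 297.5625 falls short of 188727/67 but 17.25³ = 5132.953125 reaches it, so n = 3.

3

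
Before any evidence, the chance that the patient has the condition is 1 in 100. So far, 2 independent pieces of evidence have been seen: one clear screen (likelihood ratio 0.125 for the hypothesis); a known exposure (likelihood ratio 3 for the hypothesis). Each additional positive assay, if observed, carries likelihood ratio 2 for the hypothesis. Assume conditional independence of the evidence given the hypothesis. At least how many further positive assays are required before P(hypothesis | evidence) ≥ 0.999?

Prior odds = 0.01/0.99 = 1/99.
Combined Bayes factor of the evidence already in hand = 0.125 × 3 = 0.375.
Odds after that evidence = (1/99) × 0.375 = 1/264.
Target odds = 0.999/0.001 = 999.
Need 2ⁿ ≥ 999 ÷ (1/264) = 263736.
2¹⁸ = 262144 falls short of 263736 but 2¹⁹ = 524288 reaches it, so n = 19.

19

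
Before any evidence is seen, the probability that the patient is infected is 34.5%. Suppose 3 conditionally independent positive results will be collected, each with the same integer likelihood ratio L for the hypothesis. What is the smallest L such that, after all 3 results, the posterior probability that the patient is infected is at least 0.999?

13

Prior odds = 0.345/0.655 = 69/131.
Target odds = 0.999/0.001 = 999.
Need L³ ≥ 999 ÷ (69/131) = 43623/23.
12³ = 1728 < 43623/23 ≤ 2197 = 13³, so L = 13.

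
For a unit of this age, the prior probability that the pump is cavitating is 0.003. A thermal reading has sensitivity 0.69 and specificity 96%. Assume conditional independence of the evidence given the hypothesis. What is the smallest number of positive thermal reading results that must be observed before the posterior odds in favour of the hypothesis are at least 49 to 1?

Prior odds: 0.003 ÷ 0.997 = 3/997.
False-positive rate = 1 − 0.96 = 0.04; likelihood ratio of a positive = 0.69/0.04 = 17.25.
Target odds = 49.
Need (3/997) × 17.25ⁿ ≥ 49, i.e. 17.25ⁿ ≥ 48853/3.
17.25³ = 5132.953125 falls short of 48853/3 but 17.25⁴ = 22667121/256 reaches it, so n = 4.

4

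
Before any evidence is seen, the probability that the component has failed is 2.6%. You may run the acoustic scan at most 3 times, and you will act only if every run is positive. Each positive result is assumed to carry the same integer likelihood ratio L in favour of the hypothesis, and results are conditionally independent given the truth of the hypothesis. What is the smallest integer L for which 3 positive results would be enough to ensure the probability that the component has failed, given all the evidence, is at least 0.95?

Prior odds = 0.026/0.974 = 13/487.
Target odds = 0.95/0.05 = 19.
Need L³ ≥ 19 ÷ (13/487) = 9253/13.
8³ = 512 < 9253/13 ≤ 729 = 9³, so L = 9.

9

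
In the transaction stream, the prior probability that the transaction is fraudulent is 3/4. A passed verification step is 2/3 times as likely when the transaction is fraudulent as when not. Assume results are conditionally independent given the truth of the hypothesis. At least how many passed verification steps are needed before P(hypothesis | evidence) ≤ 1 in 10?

Prior odds: 0.75 ÷ 0.25 = 3.
Likelihood ratio per passed verification step = 2/3.
Target posterior odds = 0.1/0.9 = 1/9.
Require (2/3)ⁿ ≤ 1/9 ÷ 3 = 1/27.
(2/3)⁸ = 256/6561 is still above 1/27 but (2/3)⁹ = 512/19683 is at or below it, so n = 9.

9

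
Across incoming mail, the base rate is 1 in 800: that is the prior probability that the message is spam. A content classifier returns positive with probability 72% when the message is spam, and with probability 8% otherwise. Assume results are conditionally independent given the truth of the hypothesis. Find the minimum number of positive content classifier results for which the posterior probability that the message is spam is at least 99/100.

Prior odds = 0.00125/0.99875 = 1/799.
Likelihood ratio of a positive result = 0.72/0.08 = 9.
Target odds: 0.99 ÷ 0.01 = 99.
Need (1/799) × 9ⁿ ≥ 99, i.e. 9ⁿ ≥ 79101.
9⁵ = 59049 falls short of 79101 but 9⁶ = 531441 reaches it, so n = 6.

6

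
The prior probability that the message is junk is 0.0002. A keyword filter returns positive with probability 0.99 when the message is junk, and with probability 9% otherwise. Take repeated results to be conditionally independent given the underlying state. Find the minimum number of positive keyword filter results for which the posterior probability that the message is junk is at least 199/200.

Prior odds = 0.0002/0.9998 = 1/4999.
Likelihood ratio of a positive result = 0.99/0.09 = 11.
Target odds: 0.995 ÷ 0.005 = 199.
Need (1/4999) × 11ⁿ ≥ 199, i.e. 11ⁿ ≥ 994801.
11⁵ = 161051 falls short of 994801 but 11⁶ = 1771561 reaches it, so n = 6.

6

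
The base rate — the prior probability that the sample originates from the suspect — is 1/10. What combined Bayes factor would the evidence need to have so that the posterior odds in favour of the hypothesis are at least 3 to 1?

27

Prior odds = 0.1/0.9 = 1/9.
Target odds = 3.
Required Bayes factor = 3 ÷ (1/9) = 27.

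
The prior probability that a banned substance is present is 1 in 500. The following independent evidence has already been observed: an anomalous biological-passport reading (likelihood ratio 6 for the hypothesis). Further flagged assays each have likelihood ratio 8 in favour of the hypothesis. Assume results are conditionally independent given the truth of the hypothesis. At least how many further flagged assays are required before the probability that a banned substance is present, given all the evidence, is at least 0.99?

Prior odds = 0.002/0.998 = 1/499.
Bayes factor of the evidence already in hand = 6.
Odds after that evidence = (1/499) × 6 = 6/499.
Target odds = 0.99/0.01 = 99.
Need 8ⁿ ≥ 99 ÷ (6/499) = 8233.5.
8⁴ = 4096 falls short of 8233.5 but 8⁵ = 32768 reaches it, so n = 5.

5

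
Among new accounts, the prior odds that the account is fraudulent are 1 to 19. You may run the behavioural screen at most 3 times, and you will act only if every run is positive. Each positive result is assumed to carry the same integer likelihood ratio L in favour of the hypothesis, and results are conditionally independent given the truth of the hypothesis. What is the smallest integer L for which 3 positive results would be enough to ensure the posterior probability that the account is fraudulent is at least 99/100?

13

Prior odds = 1/19.
Target odds = 0.99/0.01 = 99.
Need L³ ≥ 99 ÷ (1/19) = 1881.
12³ = 1728 < 1881 ≤ 2197 = 13³, so L = 13.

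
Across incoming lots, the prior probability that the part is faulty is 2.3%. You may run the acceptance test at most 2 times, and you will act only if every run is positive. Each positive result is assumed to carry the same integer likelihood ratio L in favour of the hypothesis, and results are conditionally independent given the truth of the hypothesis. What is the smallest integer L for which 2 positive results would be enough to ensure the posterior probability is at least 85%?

Prior odds = 0.023/0.977 = 23/977.
Target odds = 0.85/0.15 = 17/3.
Need L² ≥ 17/3 ÷ (23/977) = 16609/69.
15² = 225 < 16609/69 ≤ 256 = 16², so L = 16.

16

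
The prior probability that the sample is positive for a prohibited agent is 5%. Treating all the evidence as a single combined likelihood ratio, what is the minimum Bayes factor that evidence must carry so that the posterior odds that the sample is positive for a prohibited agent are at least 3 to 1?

Prior odds = 0.05/0.95 = 1/19.
Target odds = 3.
Required Bayes factor = 3 ÷ (1/19) = 57.

57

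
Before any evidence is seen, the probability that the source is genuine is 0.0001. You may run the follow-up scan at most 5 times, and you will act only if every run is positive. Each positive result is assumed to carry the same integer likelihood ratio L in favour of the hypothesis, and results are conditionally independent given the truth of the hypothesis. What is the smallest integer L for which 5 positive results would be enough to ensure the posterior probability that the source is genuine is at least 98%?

Prior odds = 0.0001/0.9999 = 1/9999.
Target odds = 0.98/0.02 = 49.
Need L⁵ ≥ 49 ÷ (1/9999) = 489951.
13⁵ = 371293 < 489951 ≤ 537824 = 14⁵, so L = 14.

14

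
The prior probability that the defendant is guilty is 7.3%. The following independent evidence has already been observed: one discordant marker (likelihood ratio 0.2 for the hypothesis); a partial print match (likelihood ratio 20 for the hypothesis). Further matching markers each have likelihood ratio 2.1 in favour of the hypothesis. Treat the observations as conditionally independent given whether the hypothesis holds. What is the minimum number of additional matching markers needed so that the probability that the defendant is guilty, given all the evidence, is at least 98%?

Prior odds = 0.073/0.927 = 73/927.
Combined Bayes factor of the evidence already in hand = 0.2 × 20 = 4.
Odds after that evidence = (73/927) × 4 = 292/927.
Target odds = 0.98/0.02 = 49.
Need 2.1ⁿ ≥ 49 ÷ (292/927) = 45423/292.
2.1⁶ = 85766121/1000000 falls short of 45423/292 but 2.1⁷ ≈180.109 reaches it, so n = 7.

7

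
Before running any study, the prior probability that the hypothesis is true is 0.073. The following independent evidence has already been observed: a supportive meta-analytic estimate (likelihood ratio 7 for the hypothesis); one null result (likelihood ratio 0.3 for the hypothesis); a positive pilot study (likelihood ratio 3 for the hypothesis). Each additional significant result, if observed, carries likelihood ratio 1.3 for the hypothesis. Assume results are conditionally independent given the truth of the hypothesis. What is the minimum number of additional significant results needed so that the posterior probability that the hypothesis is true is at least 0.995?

23

Prior odds = 0.073/0.927 = 73/927.
Combined Bayes factor of the evidence already in hand = 7 × 0.3 × 3 = 6.3.
Odds after that evidence = (73/927) × 6.3 = 511/1030.
Target odds = 0.995/0.005 = 199.
Need 1.3ⁿ ≥ 199 ÷ (511/1030) = 204970/511.
1.3²² ≈321.184 falls short of 204970/511 but 1.3²³ ≈417.539 reaches it, so n = 23.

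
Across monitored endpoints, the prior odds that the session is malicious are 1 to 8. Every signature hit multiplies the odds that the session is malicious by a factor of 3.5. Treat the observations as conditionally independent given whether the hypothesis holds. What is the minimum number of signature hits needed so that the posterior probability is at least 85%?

4

Prior odds = 0.125.
Likelihood ratio per signature hit = 3.5.
Target posterior odds = 0.85/0.15 = 17/3.
Need 0.125 × 3.5ⁿ ≥ 17/3, i.e. 3.5ⁿ ≥ 136/3.
3.5³ = 42.875 falls short of 136/3 but 3.5⁴ = 150.0625 reaches it, so n = 4.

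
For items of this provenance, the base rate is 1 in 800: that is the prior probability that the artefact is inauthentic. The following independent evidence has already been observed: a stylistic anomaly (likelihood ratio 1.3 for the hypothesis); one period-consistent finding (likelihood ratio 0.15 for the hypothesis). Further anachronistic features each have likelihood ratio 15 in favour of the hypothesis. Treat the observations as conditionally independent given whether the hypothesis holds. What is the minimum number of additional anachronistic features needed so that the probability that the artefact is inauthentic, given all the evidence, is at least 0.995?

6

Prior odds = 0.00125/0.99875 = 1/799.
Combined Bayes factor of the evidence already in hand = 1.3 × 0.15 = 0.195.
Odds after that evidence = (1/799) × 0.195 = 39/159800.
Target odds = 0.995/0.005 = 199.
Need 15ⁿ ≥ 199 ÷ (39/159800) = 31800200/39.
15⁵ = 759375 falls short of 31800200/39 but 15⁶ = 11390625 reaches it, so n = 6.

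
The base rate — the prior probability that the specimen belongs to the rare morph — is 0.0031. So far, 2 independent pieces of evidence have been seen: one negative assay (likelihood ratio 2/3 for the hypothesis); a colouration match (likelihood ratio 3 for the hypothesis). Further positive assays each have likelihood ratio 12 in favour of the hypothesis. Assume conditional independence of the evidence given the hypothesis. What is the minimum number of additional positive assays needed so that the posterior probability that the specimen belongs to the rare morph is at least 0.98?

4

Prior odds = 0.0031/0.9969 = 31/9969.
Combined Bayes factor of the evidence already in hand = (2/3) × 3 = 2.
Odds after that evidence = (31/9969) × 2 = 62/9969.
Target odds = 0.98/0.02 = 49.
Need 12ⁿ ≥ 49 ÷ (62/9969) = 488481/62.
12³ = 1728 falls short of 488481/62 but 12⁴ = 20736 reaches it, so n = 4.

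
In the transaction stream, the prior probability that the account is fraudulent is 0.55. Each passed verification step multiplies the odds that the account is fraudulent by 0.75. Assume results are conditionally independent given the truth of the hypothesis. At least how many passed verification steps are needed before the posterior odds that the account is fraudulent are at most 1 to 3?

Prior odds = 0.55/0.45 = 11/9.
Likelihood ratio per passed verification step = 0.75.
Target odds = 1/3.
Require 0.75ⁿ ≤ 1/3 ÷ (11/9) = 3/11.
0.75⁴ = 0.31640625 is still above 3/11 but 0.75⁵ = 243/1024 is at or below it, so n = 5.

5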